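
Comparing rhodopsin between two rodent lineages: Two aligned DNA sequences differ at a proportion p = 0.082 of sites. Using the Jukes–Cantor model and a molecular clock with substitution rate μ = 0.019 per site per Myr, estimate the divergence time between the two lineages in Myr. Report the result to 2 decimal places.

d = −(3/4) ln(1 − 4p/3) = −0.75 ln(1 − 0.109333) = −0.75 ln(0.890667)
  = −0.75 × (-0.115785) = 0.086839 substitutions/site.
Under a molecular clock d = 2μt, so t = d/(2μ) = 0.086839 / (2 × 0.019) = 2.29 Myr.

2.29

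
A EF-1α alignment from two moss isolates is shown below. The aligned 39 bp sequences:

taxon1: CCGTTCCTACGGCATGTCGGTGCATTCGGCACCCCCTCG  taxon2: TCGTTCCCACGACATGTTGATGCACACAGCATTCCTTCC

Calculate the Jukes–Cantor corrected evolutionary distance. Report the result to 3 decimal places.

0.396

The sequences differ at 12 of 39 sites, so p = 12/39 ≈ 0.307692.
d = −(3/4) ln(1 − 4p/3) = −0.75 ln(1 − 0.410256) = −0.75 ln(0.589744)
  = −0.75 × (-0.528067) = 0.396050 substitutions/site.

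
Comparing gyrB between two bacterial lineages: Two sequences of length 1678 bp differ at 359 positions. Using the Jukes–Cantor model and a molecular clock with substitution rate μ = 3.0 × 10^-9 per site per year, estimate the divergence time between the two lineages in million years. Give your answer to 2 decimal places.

p = 359/1678 ≈ 0.213945.
d = −(3/4) ln(1 − 4p/3) = −0.75 ln(1 − 0.28526) = −0.75 ln(0.71474)
  = −0.75 × (-0.335836) = 0.251877 substitutions/site.
Under a molecular clock d = 2μt, so t = d/(2μ) = 0.251877 / (2 × 3.0 × 10^-9) = 41.98 million years.

41.98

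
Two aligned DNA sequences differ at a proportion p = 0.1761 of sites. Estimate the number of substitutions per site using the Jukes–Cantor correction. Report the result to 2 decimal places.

d = −(3/4) ln(1 − 4p/3) = −0.75 ln(1 − 0.2348) = −0.75 ln(0.7652)
  = −0.75 × (-0.267618) = 0.200714 substitutions/site.

0.20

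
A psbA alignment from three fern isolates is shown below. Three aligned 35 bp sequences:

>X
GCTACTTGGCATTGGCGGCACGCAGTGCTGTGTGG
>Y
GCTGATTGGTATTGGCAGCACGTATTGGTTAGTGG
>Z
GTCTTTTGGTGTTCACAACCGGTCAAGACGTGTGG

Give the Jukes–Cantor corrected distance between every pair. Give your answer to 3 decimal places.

d(X,Y) = 0.315, d(X,Z) = 0.868, d(Y,Z) = 0.782

X–Y: 9/35 sites differ → p ≈ 0.257143, d = −0.75 ln(1 − 0.342857) = 0.314890 ≈ 0.315.
X–Z: 18/35 sites differ → p ≈ 0.514286, d = −0.75 ln(1 − 0.685715) = 0.868091 ≈ 0.868.
Y–Z: 17/35 sites differ → p ≈ 0.485714, d = −0.75 ln(1 − 0.647619) = 0.782282 ≈ 0.782.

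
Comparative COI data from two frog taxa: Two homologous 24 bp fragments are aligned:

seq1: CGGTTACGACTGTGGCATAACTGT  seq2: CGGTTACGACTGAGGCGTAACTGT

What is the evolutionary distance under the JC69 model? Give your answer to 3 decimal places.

The sequences differ at 2 of 24 sites (13, 17), so p = 2/24 ≈ 0.083333.
d = −(3/4) ln(1 − 4p/3) = −0.75 ln(1 − 0.111111) = −0.75 ln(0.888889)
  = −0.75 × (-0.117783) = 0.088337 substitutions/site.

0.088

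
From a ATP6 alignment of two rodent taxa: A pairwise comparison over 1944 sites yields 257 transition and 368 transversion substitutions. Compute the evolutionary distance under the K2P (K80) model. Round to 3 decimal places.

P = 257/1944 ≈ 0.132202 and Q = 368/1944 ≈ 0.1893.
Under the Kimura two-parameter model, d = −½ ln(1 − 2P − Q) − ¼ ln(1 − 2Q).
1 − 2P − Q = 0.546296, giving −½ ln(0.546296) = 0.302297.
1 − 2Q = 0.6214, giving −¼ ln(0.6214) = 0.118945.
d = 0.302297 + 0.118945 = 0.421242.

0.421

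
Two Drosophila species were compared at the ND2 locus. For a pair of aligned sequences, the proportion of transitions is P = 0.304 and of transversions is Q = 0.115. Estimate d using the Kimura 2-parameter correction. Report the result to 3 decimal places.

Under the Kimura two-parameter model, d = −½ ln(1 − 2P − Q) − ¼ ln(1 − 2Q).
1 − 2P − Q = 0.277, giving −½ ln(0.277) = 0.641869.
1 − 2Q = 0.77, giving −¼ ln(0.77) = 0.065341.
d = 0.641869 + 0.065341 = 0.707210.

0.707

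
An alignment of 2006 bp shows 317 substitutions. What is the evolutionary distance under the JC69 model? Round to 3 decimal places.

0.177

p = 317/2006 ≈ 0.158026.
d = −(3/4) ln(1 − 4p/3) = −0.75 ln(1 − 0.210701) = −0.75 ln(0.789299)
  = −0.75 × (-0.236610) = 0.177458 substitutions/site.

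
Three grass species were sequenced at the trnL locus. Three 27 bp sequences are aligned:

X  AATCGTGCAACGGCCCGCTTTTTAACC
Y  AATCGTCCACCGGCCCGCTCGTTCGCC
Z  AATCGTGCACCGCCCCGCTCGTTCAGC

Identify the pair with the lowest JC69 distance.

Y and Z

X–Y: 6/27 differ, p = 0.222, d = 0.264.
X–Z: 6/27 differ, p = 0.222, d = 0.264.
Y–Z: 4/27 differ, p = 0.148, d = 0.165.
The smallest distance is between Y and Z.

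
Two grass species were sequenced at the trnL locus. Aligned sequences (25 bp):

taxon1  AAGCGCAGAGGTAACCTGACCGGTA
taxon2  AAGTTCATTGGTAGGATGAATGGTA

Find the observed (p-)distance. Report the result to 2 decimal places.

The sequences differ at 9 of 25 positions (sites 4, 5, 8, 9, 14, 15, 16, 20, 21).
p = 9/25 = 0.36.

0.36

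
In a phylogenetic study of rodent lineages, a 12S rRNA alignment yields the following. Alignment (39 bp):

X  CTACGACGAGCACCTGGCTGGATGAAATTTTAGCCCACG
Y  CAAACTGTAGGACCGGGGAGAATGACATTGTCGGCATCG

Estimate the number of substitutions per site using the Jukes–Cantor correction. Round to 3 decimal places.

The sequences differ at 17 of 39 sites, so p = 17/39 ≈ 0.435897.
d = −(3/4) ln(1 − 4p/3) = −0.75 ln(1 − 0.581196) = −0.75 ln(0.418804)
  = −0.75 × (-0.870352) = 0.652764 substitutions/site.

0.653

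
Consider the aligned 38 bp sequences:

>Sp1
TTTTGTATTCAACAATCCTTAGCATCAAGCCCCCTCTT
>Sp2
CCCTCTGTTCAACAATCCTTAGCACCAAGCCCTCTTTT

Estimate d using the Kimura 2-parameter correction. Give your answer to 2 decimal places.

0.26

Of 38 sites, 7 differences are transitions and 1 are transversions, so P = 7/38 ≈ 0.184211 and Q = 1/38 ≈ 0.026316.
Under the Kimura two-parameter model, d = −½ ln(1 − 2P − Q) − ¼ ln(1 − 2Q).
1 − 2P − Q = 0.605262, giving −½ ln(0.605262) = 0.251047.
1 − 2Q = 0.947368, giving −¼ ln(0.947368) = 0.013517.
d = 0.251047 + 0.013517 = 0.264564.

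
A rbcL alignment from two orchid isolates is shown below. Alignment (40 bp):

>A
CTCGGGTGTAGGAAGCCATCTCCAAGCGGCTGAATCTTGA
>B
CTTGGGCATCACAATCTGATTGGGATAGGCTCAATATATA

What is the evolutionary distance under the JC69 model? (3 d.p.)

The sequences differ at 20 of 40 sites, so p = 20/40 = 0.5.
d = −(3/4) ln(1 − 4p/3) = −0.75 ln(1 − 0.666667) = −0.75 ln(0.333333)
  = −0.75 × (-1.098613) = 0.823960 substitutions/site.

0.824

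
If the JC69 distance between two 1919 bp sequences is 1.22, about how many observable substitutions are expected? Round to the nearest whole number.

Invert JC69: p = (3/4)(1 − e^(−4d/3)) = 0.75 × (1 − e^(-1.626667)) = 0.75 × (1 − 0.196584) = 0.602562.
Expected differing sites = pL ≈ 0.602562 × 1919 = 1156.316478 ≈ 1156.

1156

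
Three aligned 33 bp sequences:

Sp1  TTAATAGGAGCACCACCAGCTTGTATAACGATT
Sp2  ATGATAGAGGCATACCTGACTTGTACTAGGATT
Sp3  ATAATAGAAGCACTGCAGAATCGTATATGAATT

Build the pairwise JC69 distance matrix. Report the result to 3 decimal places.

d(Sp1,Sp2) = 0.559, d(Sp1,Sp3) = 0.497, d(Sp2,Sp3) = 0.497

Sp1–Sp2: 13/33 sites differ → p ≈ 0.393939, d = −0.75 ln(1 − 0.525252) = 0.558728 ≈ 0.559.
Sp1–Sp3: 12/33 sites differ → p ≈ 0.363636, d = −0.75 ln(1 − 0.484848) = 0.497470 ≈ 0.497.
Sp2–Sp3: 12/33 sites differ → p ≈ 0.363636, d = −0.75 ln(1 − 0.484848) = 0.497470 ≈ 0.497.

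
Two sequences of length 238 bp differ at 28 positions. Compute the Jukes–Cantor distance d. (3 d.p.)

p = 28/238 ≈ 0.117647.
d = −(3/4) ln(1 − 4p/3) = −0.75 ln(1 − 0.156863) = −0.75 ln(0.843137)
  = −0.75 × (-0.170626) = 0.127970 substitutions/site.

0.128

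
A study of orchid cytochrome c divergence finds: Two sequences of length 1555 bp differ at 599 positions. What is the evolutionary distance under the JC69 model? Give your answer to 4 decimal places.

p = 599/1555 ≈ 0.385209.
d = −(3/4) ln(1 − 4p/3) = −0.75 ln(1 − 0.513612) = −0.75 ln(0.486388)
  = −0.75 × (-0.720749) = 0.540562 substitutions/site.

0.5406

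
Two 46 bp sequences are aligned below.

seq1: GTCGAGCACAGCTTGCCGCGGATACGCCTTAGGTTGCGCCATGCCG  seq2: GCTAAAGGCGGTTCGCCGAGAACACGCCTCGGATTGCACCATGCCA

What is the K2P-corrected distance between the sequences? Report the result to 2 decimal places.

0.62

Of 46 sites, 15 differences are transitions and 2 are transversions, so P = 15/46 ≈ 0.326087 and Q = 2/46 ≈ 0.043478.
Under the Kimura two-parameter model, d = −½ ln(1 − 2P − Q) − ¼ ln(1 − 2Q).
1 − 2P − Q = 0.304348, giving −½ ln(0.304348) = 0.594792.
1 − 2Q = 0.913044, giving −¼ ln(0.913044) = 0.022743.
d = 0.594792 + 0.022743 = 0.617535.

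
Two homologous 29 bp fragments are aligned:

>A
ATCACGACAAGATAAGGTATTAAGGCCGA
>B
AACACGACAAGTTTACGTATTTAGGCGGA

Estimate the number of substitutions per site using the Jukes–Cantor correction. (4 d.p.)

The sequences differ at 6 of 29 sites (2, 12, 14, 16, 22, 27), so p = 6/29 ≈ 0.206897.
d = −(3/4) ln(1 − 4p/3) = −0.75 ln(1 − 0.275863) = −0.75 ln(0.724137)
  = −0.75 × (-0.322775) = 0.242081 substitutions/site.

0.2421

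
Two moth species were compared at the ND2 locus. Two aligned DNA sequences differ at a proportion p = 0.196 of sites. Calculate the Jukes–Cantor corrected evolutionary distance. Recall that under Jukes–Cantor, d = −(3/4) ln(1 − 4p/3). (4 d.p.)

d = −(3/4) ln(1 − 4p/3) = −0.75 ln(1 − 0.261333) = −0.75 ln(0.738667)
  = −0.75 × (-0.302908) = 0.227181 substitutions/site.

0.2272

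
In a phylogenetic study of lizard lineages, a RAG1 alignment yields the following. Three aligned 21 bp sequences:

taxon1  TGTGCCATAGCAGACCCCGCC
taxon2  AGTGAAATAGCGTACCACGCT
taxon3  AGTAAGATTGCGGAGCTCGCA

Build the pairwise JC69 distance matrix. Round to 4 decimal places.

d(taxon1,taxon2) = 0.4408, d(taxon1,taxon3) = 0.6355, d(taxon2,taxon3) = 0.4408

taxon1–taxon2: 7/21 sites differ → p ≈ 0.333333, d = −0.75 ln(1 − 0.444444) = 0.440839 ≈ 0.4408.
taxon1–taxon3: 9/21 sites differ → p ≈ 0.428571, d = −0.75 ln(1 − 0.571428) = 0.635472 ≈ 0.6355.
taxon2–taxon3: 7/21 sites differ → p ≈ 0.333333, d = −0.75 ln(1 − 0.444444) = 0.440839 ≈ 0.4408.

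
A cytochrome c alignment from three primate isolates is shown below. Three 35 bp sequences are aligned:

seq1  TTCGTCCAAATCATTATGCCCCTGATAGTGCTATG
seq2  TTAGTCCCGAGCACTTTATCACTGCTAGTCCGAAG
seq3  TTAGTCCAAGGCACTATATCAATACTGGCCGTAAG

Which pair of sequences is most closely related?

seq1–seq2: 13/35 differ, p = 0.371, d = 0.513.
seq1–seq3: 15/35 differ, p = 0.429, d = 0.635.
seq2–seq3: 10/35 differ, p = 0.286, d = 0.360.
The smallest distance is between seq2 and seq3.

seq2 and seq3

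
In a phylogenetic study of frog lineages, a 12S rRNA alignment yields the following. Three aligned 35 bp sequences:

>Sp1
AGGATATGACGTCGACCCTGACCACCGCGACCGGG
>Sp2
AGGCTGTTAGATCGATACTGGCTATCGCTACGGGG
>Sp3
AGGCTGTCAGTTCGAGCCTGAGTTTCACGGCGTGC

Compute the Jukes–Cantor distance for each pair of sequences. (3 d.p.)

d(Sp1,Sp2) = 0.458, d(Sp1,Sp3) = 0.635, d(Sp2,Sp3) = 0.458

Sp1–Sp2: 12/35 sites differ → p ≈ 0.342857, d = −0.75 ln(1 − 0.457143) = 0.458182 ≈ 0.458.
Sp1–Sp3: 15/35 sites differ → p ≈ 0.428571, d = −0.75 ln(1 − 0.571428) = 0.635472 ≈ 0.635.
Sp2–Sp3: 12/35 sites differ → p ≈ 0.342857, d = −0.75 ln(1 − 0.457143) = 0.458182 ≈ 0.458.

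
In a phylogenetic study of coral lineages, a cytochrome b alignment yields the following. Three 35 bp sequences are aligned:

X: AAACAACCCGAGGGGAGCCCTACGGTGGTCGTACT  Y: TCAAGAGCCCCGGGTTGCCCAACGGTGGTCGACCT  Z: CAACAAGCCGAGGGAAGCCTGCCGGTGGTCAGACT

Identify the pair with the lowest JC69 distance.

X and Z

X–Y: 12/35 differ, p = 0.343, d = 0.458.
X–Z: 8/35 differ, p = 0.229, d = 0.273.
Y–Z: 14/35 differ, p = 0.400, d = 0.572.
The smallest distance is between X and Z.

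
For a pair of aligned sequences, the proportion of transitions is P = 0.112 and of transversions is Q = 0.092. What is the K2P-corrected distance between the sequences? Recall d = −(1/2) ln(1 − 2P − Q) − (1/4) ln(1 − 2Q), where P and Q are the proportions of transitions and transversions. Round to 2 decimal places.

0.24

Under the Kimura two-parameter model, d = −½ ln(1 − 2P − Q) − ¼ ln(1 − 2Q).
1 − 2P − Q = 0.684, giving −½ ln(0.684) = 0.189899.
1 − 2Q = 0.816, giving −¼ ln(0.816) = 0.050835.
d = 0.189899 + 0.050835 = 0.240734.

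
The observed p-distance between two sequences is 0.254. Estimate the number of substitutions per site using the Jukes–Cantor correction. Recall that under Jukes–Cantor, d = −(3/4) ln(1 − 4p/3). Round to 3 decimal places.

d = −(3/4) ln(1 − 4p/3) = −0.75 ln(1 − 0.338667) = −0.75 ln(0.661333)
  = −0.75 × (-0.413498) = 0.310124 substitutions/site.

0.310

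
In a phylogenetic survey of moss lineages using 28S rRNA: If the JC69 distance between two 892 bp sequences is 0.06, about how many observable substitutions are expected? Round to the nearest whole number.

Invert JC69: p = (3/4)(1 − e^(−4d/3)) = 0.75 × (1 − e^(-0.08)) = 0.75 × (1 − 0.923116) = 0.057663.
Expected differing sites = pL ≈ 0.057663 × 892 = 51.435396 ≈ 51.

51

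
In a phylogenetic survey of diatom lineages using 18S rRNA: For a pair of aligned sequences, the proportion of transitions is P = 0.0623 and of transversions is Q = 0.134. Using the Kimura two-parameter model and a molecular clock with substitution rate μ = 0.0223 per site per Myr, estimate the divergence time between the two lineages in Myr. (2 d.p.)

Under the Kimura two-parameter model, d = −½ ln(1 − 2P − Q) − ¼ ln(1 − 2Q).
1 − 2P − Q = 0.7414, giving −½ ln(0.7414) = 0.149607.
1 − 2Q = 0.732, giving −¼ ln(0.732) = 0.077994.
d = 0.149607 + 0.077994 = 0.227601.
Under a molecular clock d = 2μt, so t = d/(2μ) = 0.227601 / (2 × 0.0223) = 5.10 Myr.

5.10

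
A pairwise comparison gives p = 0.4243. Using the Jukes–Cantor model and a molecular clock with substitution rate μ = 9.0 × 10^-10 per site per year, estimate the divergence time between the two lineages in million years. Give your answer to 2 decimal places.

d = −(3/4) ln(1 − 4p/3) = −0.75 ln(1 − 0.565733) = −0.75 ln(0.434267)
  = −0.75 × (-0.834096) = 0.625572 substitutions/site.
Under a molecular clock d = 2μt, so t = d/(2μ) = 0.625572 / (2 × 9.0 × 10^-10) = 347.54 million years.

347.54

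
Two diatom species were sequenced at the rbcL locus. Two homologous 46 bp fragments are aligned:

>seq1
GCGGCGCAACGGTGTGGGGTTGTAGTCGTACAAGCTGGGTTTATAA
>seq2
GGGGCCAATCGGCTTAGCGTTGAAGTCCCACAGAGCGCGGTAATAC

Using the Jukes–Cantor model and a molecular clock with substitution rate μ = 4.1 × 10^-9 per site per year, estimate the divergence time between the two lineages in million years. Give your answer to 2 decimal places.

73.18

The sequences differ at 19 of 46 sites, so p = 19/46 ≈ 0.413043.
d = −(3/4) ln(1 − 4p/3) = −0.75 ln(1 − 0.550724) = −0.75 ln(0.449276)
  = −0.75 × (-0.800118) = 0.600089 substitutions/site.
Under a molecular clock d = 2μt, so t = d/(2μ) = 0.600089 / (2 × 4.1 × 10^-9) = 73.18 million years.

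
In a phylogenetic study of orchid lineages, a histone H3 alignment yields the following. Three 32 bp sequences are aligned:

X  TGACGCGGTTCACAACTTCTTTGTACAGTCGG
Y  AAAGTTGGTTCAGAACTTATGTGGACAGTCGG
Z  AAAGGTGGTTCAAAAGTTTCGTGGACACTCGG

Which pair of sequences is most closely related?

X–Y: 9/32 differ, p = 0.281, d = 0.353.
X–Z: 11/32 differ, p = 0.344, d = 0.460.
Y–Z: 6/32 differ, p = 0.188, d = 0.216.
The smallest distance is between Y and Z.

Y and Z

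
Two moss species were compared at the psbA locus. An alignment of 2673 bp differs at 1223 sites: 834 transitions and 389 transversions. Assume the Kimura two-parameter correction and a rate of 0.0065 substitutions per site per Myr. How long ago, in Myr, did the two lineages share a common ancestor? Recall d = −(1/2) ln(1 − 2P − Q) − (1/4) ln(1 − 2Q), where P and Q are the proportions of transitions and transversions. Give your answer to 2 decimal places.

P = 834/2673 ≈ 0.312009 and Q = 389/2673 ≈ 0.145529.
Under the Kimura two-parameter model, d = −½ ln(1 − 2P − Q) − ¼ ln(1 − 2Q).
1 − 2P − Q = 0.230453, giving −½ ln(0.230453) = 0.733854.
1 − 2Q = 0.708942, giving −¼ ln(0.708942) = 0.085995.
d = 0.733854 + 0.085995 = 0.819849.
Under a molecular clock d = 2μt, so t = d/(2μ) = 0.819849 / (2 × 0.0065) = 63.07 Myr.

63.07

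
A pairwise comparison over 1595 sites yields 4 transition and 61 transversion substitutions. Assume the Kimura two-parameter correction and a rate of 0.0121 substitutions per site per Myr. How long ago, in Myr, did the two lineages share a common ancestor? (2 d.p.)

P = 4/1595 ≈ 0.002508 and Q = 61/1595 ≈ 0.038245.
Under the Kimura two-parameter model, d = −½ ln(1 − 2P − Q) − ¼ ln(1 − 2Q).
1 − 2P − Q = 0.956739, giving −½ ln(0.956739) = 0.022112.
1 − 2Q = 0.92351, giving −¼ ln(0.92351) = 0.019893.
d = 0.022112 + 0.019893 = 0.042005.
Under a molecular clock d = 2μt, so t = d/(2μ) = 0.042005 / (2 × 0.0121) = 1.74 Myr.

1.74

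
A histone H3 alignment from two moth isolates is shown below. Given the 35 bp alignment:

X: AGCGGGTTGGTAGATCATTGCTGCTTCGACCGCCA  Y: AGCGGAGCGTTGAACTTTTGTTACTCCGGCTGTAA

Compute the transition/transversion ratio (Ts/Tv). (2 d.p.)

3.00

Transitions are A↔G and C↔T; transversions are all other mismatches.
Transitions: 12. Transversions: 4.
R = 12/4 = 3.00.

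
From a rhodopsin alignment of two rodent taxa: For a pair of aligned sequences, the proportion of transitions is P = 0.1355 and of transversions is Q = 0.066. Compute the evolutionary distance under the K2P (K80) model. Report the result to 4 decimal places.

0.2409

Under the Kimura two-parameter model, d = −½ ln(1 − 2P − Q) − ¼ ln(1 − 2Q).
1 − 2P − Q = 0.663, giving −½ ln(0.663) = 0.205490.
1 − 2Q = 0.868, giving −¼ ln(0.868) = 0.035391.
d = 0.205490 + 0.035391 = 0.240881.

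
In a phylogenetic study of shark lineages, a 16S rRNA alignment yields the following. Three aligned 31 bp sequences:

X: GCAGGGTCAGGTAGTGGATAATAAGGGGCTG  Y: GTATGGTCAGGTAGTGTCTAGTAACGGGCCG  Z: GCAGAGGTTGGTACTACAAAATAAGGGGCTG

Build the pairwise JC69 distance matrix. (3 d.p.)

X–Y: 7/31 sites differ → p ≈ 0.225806, d = −0.75 ln(1 − 0.301075) = 0.268659 ≈ 0.269.
X–Z: 8/31 sites differ → p ≈ 0.258065, d = −0.75 ln(1 − 0.344087) = 0.316295 ≈ 0.316.
Y–Z: 14/31 sites differ → p ≈ 0.451613, d = −0.75 ln(1 − 0.602151) = 0.691262 ≈ 0.691.

d(X,Y) = 0.269, d(X,Z) = 0.316, d(Y,Z) = 0.691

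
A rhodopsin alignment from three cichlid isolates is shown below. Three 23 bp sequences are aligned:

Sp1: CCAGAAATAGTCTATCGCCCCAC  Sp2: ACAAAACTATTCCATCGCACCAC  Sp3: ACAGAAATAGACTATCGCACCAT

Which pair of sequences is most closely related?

Sp1 and Sp3

Sp1–Sp2: 6/23 differ, p = 0.261, d = 0.321.
Sp1–Sp3: 4/23 differ, p = 0.174, d = 0.198.
Sp2–Sp3: 6/23 differ, p = 0.261, d = 0.321.
The smallest distance is between Sp1 and Sp3.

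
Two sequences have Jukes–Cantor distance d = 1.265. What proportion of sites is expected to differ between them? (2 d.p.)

0.61

p = (3/4)(1 − e^(−4d/3)) = 0.75 × (1 − e^(-1.686667)) = 0.75 × (1 − 0.185136) = 0.611148.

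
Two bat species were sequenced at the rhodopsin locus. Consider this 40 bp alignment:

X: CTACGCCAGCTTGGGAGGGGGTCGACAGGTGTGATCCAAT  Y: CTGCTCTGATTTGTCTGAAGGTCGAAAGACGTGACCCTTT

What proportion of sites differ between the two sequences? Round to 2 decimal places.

The sequences differ at 17 of 40 positions.
p = 17/40 = 0.425 ≈ 0.43 (to 2 d.p.).

0.43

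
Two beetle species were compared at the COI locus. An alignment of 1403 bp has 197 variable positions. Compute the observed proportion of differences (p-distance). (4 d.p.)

p = 197/1403 = 0.140413… ≈ 0.1404 (to 4 d.p.).

0.1404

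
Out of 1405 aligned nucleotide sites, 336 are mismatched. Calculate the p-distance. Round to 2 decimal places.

p = 336/1405 = 0.239145… ≈ 0.24 (to 2 d.p.).

0.24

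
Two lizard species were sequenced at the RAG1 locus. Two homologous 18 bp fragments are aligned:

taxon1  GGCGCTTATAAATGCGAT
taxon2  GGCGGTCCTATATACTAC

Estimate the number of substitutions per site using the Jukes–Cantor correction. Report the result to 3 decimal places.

The sequences differ at 7 of 18 sites (5, 7, 8, 11, 14, 16, 18), so p = 7/18 ≈ 0.388889.
d = −(3/4) ln(1 − 4p/3) = −0.75 ln(1 − 0.518519) = −0.75 ln(0.481481)
  = −0.75 × (-0.730889) = 0.548167 substitutions/site.

0.548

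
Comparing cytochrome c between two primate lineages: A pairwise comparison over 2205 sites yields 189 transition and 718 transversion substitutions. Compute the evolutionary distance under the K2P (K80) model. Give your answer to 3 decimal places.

0.607

P = 189/2205 ≈ 0.085714 and Q = 718/2205 ≈ 0.325624.
Under the Kimura two-parameter model, d = −½ ln(1 − 2P − Q) − ¼ ln(1 − 2Q).
1 − 2P − Q = 0.502948, giving −½ ln(0.502948) = 0.343634.
1 − 2Q = 0.348752, giving −¼ ln(0.348752) = 0.263349.
d = 0.343634 + 0.263349 = 0.606983.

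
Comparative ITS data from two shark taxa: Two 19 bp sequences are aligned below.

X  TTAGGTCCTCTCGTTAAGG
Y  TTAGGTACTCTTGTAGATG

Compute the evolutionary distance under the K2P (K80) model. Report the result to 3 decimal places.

0.325

Of 19 sites, 2 differences are transitions and 3 are transversions, so P = 2/19 ≈ 0.105263 and Q = 3/19 ≈ 0.157895.
Under the Kimura two-parameter model, d = −½ ln(1 − 2P − Q) − ¼ ln(1 − 2Q).
1 − 2P − Q = 0.631579, giving −½ ln(0.631579) = 0.229766.
1 − 2Q = 0.68421, giving −¼ ln(0.68421) = 0.094873.
d = 0.229766 + 0.094873 = 0.324639.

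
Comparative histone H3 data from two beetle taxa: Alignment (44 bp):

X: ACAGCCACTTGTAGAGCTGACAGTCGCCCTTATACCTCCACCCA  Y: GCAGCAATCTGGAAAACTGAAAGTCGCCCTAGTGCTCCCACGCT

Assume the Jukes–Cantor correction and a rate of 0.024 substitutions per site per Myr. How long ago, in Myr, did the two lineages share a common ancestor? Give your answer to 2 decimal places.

The sequences differ at 15 of 44 sites, so p = 15/44 ≈ 0.340909.
d = −(3/4) ln(1 − 4p/3) = −0.75 ln(1 − 0.454545) = −0.75 ln(0.545455)
  = −0.75 × (-0.606135) = 0.454601 substitutions/site.
Under a molecular clock d = 2μt, so t = d/(2μ) = 0.454601 / (2 × 0.024) = 9.47 Myr.

9.47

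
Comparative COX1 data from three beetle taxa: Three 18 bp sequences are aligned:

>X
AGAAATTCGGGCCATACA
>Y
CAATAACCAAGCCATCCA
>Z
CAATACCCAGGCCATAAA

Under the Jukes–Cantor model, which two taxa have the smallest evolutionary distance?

X–Y: 8/18 differ, p = 0.444, d = 0.673.
X–Z: 7/18 differ, p = 0.389, d = 0.548.
Y–Z: 4/18 differ, p = 0.222, d = 0.264.
The smallest distance is between Y and Z.

Y and Z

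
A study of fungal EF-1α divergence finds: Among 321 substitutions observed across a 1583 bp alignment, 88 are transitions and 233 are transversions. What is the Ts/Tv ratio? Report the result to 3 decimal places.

0.378

R = 88/233 = 0.377682… ≈ 0.378 (to 3 d.p.).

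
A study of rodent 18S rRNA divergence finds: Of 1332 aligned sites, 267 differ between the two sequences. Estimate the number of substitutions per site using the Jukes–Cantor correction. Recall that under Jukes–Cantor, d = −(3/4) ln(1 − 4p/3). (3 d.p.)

p = 267/1332 ≈ 0.20045.
d = −(3/4) ln(1 − 4p/3) = −0.75 ln(1 − 0.267267) = −0.75 ln(0.732733)
  = −0.75 × (-0.310974) = 0.233231 substitutions/site.

0.233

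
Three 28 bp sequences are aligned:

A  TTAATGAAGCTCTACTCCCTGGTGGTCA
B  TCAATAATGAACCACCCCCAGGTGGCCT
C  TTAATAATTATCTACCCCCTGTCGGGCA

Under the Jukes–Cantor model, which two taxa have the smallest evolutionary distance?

A–B: 10/28 differ, p = 0.357, d = 0.485.
A–C: 8/28 differ, p = 0.286, d = 0.360.
B–C: 9/28 differ, p = 0.321, d = 0.420.
The smallest distance is between A and C.

A and C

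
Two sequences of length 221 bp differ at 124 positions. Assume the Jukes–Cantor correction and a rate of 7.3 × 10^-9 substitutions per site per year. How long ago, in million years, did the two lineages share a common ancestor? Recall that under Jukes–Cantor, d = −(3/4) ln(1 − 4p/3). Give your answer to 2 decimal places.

p = 124/221 ≈ 0.561086.
d = −(3/4) ln(1 − 4p/3) = −0.75 ln(1 − 0.748115) = −0.75 ln(0.251885)
  = −0.75 × (-1.378783) = 1.034087 substitutions/site.
Under a molecular clock d = 2μt, so t = d/(2μ) = 1.034087 / (2 × 7.3 × 10^-9) = 70.83 million years.

70.83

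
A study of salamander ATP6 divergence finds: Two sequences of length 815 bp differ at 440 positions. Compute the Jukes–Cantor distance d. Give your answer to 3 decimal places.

p = 440/815 ≈ 0.539877.
d = −(3/4) ln(1 − 4p/3) = −0.75 ln(1 − 0.719836) = −0.75 ln(0.280164)
  = −0.75 × (-1.272380) = 0.954285 substitutions/site.

0.954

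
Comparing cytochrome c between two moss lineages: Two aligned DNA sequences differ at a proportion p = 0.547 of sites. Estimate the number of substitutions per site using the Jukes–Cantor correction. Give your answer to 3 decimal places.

d = −(3/4) ln(1 − 4p/3) = −0.75 ln(1 − 0.729333) = −0.75 ln(0.270667)
  = −0.75 × (-1.306866) = 0.980150 substitutions/site.

0.980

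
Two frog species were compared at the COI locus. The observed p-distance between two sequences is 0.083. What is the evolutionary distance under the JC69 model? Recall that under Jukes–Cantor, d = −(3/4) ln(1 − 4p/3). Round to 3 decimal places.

d = −(3/4) ln(1 − 4p/3) = −0.75 ln(1 − 0.110667) = −0.75 ln(0.889333)
  = −0.75 × (-0.117284) = 0.087963 substitutions/site.

0.088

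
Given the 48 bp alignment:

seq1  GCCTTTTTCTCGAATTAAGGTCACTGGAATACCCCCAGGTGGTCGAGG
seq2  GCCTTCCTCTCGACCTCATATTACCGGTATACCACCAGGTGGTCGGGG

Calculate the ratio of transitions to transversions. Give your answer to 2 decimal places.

1.40

Transitions are A↔G and C↔T; transversions are all other mismatches.
Transitions: 7. Transversions: 5.
R = 7/5 = 1.40.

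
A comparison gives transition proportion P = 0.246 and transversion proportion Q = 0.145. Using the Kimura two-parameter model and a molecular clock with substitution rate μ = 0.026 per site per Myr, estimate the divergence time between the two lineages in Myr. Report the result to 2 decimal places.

Under the Kimura two-parameter model, d = −½ ln(1 − 2P − Q) − ¼ ln(1 − 2Q).
1 − 2P − Q = 0.363, giving −½ ln(0.363) = 0.506676.
1 − 2Q = 0.71, giving −¼ ln(0.71) = 0.085623.
d = 0.506676 + 0.085623 = 0.592299.
Under a molecular clock d = 2μt, so t = d/(2μ) = 0.592299 / (2 × 0.026) = 11.39 Myr.

11.39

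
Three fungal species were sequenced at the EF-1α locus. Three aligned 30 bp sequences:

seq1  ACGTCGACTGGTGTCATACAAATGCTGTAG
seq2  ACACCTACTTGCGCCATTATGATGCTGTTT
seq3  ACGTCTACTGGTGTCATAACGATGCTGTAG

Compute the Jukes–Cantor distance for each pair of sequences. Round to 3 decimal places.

seq1–seq2: 12/30 sites differ → p = 0.4, d = −0.75 ln(1 − 0.533333) = 0.571605 ≈ 0.572.
seq1–seq3: 4/30 sites differ → p ≈ 0.133333, d = −0.75 ln(1 − 0.177777) = 0.146808 ≈ 0.147.
seq2–seq3: 9/30 sites differ → p = 0.3, d = −0.75 ln(1 − 0.4) = 0.383119 ≈ 0.383.

d(seq1,seq2) = 0.572, d(seq1,seq3) = 0.147, d(seq2,seq3) = 0.383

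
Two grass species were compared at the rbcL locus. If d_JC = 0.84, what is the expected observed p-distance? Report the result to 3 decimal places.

0.505

p = (3/4)(1 − e^(−4d/3)) = 0.75 × (1 − e^(-1.12)) = 0.75 × (1 − 0.326280) = 0.505290.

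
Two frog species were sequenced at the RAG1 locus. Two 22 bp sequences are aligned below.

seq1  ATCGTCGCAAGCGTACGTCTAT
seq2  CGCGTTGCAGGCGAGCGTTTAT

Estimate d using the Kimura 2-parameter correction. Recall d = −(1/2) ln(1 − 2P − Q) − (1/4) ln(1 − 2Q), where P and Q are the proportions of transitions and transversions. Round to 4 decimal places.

0.4262

Of 22 sites, 4 differences are transitions and 3 are transversions, so P = 4/22 ≈ 0.181818 and Q = 3/22 ≈ 0.136364.
Under the Kimura two-parameter model, d = −½ ln(1 − 2P − Q) − ¼ ln(1 − 2Q).
1 − 2P − Q = 0.5, giving −½ ln(0.5) = 0.346574.
1 − 2Q = 0.727272, giving −¼ ln(0.727272) = 0.079614.
d = 0.346574 + 0.079614 = 0.426188.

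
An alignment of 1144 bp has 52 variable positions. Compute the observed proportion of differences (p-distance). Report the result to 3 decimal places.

0.045

p = 52/1144 = 0.045454… ≈ 0.045 (to 3 d.p.).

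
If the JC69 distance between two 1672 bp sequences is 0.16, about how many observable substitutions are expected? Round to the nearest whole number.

241

Invert JC69: p = (3/4)(1 − e^(−4d/3)) = 0.75 × (1 − e^(-0.213333)) = 0.75 × (1 − 0.807887) = 0.144085.
Expected differing sites = pL ≈ 0.144085 × 1672 = 240.91012 ≈ 241.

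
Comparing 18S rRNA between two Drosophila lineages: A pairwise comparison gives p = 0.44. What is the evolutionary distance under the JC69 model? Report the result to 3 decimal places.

0.663

d = −(3/4) ln(1 − 4p/3) = −0.75 ln(1 − 0.586667) = −0.75 ln(0.413333)
  = −0.75 × (-0.883502) = 0.662627 substitutions/site.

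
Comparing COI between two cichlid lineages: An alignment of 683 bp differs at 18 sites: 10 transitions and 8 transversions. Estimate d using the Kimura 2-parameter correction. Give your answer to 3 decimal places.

P = 10/683 ≈ 0.014641 and Q = 8/683 ≈ 0.011713.
Under the Kimura two-parameter model, d = −½ ln(1 − 2P − Q) − ¼ ln(1 − 2Q).
1 − 2P − Q = 0.959005, giving −½ ln(0.959005) = 0.020929.
1 − 2Q = 0.976574, giving −¼ ln(0.976574) = 0.005926.
d = 0.020929 + 0.005926 = 0.026855.

0.027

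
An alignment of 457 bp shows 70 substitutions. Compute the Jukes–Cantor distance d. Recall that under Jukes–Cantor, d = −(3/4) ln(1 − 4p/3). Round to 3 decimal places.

0.171

p = 70/457 ≈ 0.153173.
d = −(3/4) ln(1 − 4p/3) = −0.75 ln(1 − 0.204231) = −0.75 ln(0.795769)
  = −0.75 × (-0.228446) = 0.171335 substitutions/site.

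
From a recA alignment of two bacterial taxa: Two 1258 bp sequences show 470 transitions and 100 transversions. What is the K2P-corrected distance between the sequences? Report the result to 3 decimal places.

0.920

P = 470/1258 ≈ 0.373609 and Q = 100/1258 ≈ 0.079491.
Under the Kimura two-parameter model, d = −½ ln(1 − 2P − Q) − ¼ ln(1 − 2Q).
1 − 2P − Q = 0.173291, giving −½ ln(0.173291) = 0.876392.
1 − 2Q = 0.841018, giving −¼ ln(0.841018) = 0.043286.
d = 0.876392 + 0.043286 = 0.919678.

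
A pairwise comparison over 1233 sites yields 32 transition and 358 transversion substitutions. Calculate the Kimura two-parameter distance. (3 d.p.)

0.427

P = 32/1233 ≈ 0.025953 and Q = 358/1233 ≈ 0.290349.
Under the Kimura two-parameter model, d = −½ ln(1 − 2P − Q) − ¼ ln(1 − 2Q).
1 − 2P − Q = 0.657745, giving −½ ln(0.657745) = 0.209469.
1 − 2Q = 0.419302, giving −¼ ln(0.419302) = 0.217291.
d = 0.209469 + 0.217291 = 0.426760.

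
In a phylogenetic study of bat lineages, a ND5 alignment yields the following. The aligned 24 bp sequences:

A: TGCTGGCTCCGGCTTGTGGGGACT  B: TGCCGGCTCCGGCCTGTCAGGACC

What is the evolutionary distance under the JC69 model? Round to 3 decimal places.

The sequences differ at 5 of 24 sites (4, 14, 18, 19, 24), so p = 5/24 ≈ 0.208333.
d = −(3/4) ln(1 − 4p/3) = −0.75 ln(1 − 0.277777) = −0.75 ln(0.722223)
  = −0.75 × (-0.325421) = 0.244066 substitutions/site.

0.244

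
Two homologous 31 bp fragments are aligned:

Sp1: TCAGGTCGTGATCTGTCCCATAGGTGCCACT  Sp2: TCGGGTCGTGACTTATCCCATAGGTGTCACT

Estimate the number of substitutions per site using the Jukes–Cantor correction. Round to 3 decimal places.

The sequences differ at 5 of 31 sites (3, 12, 13, 15, 27), so p = 5/31 ≈ 0.16129.
d = −(3/4) ln(1 − 4p/3) = −0.75 ln(1 − 0.215053) = −0.75 ln(0.784947)
  = −0.75 × (-0.242139) = 0.181604 substitutions/site.

0.182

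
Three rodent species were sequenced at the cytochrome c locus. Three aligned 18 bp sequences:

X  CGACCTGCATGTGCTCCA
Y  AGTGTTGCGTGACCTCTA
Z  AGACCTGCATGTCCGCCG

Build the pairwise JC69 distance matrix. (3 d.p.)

X–Y: 8/18 sites differ → p ≈ 0.444444, d = −0.75 ln(1 − 0.592592) = 0.673455 ≈ 0.673.
X–Z: 4/18 sites differ → p ≈ 0.222222, d = −0.75 ln(1 − 0.296296) = 0.263548 ≈ 0.264.
Y–Z: 8/18 sites differ → p ≈ 0.444444, d = −0.75 ln(1 − 0.592592) = 0.673455 ≈ 0.673.

d(X,Y) = 0.673, d(X,Z) = 0.264, d(Y,Z) = 0.673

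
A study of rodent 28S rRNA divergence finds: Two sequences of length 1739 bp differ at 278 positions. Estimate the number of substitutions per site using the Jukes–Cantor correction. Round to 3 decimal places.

p = 278/1739 ≈ 0.159862.
d = −(3/4) ln(1 − 4p/3) = −0.75 ln(1 − 0.213149) = −0.75 ln(0.786851)
  = −0.75 × (-0.239716) = 0.179787 substitutions/site.

0.180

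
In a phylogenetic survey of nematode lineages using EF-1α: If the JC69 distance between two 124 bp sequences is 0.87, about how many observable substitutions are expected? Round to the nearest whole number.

Invert JC69: p = (3/4)(1 − e^(−4d/3)) = 0.75 × (1 − e^(-1.16)) = 0.75 × (1 − 0.313486) = 0.514886.
Expected differing sites = pL ≈ 0.514886 × 124 = 63.845864 ≈ 64.

64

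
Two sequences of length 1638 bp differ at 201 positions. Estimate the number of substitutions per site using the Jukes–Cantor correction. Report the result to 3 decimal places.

p = 201/1638 ≈ 0.122711.
d = −(3/4) ln(1 − 4p/3) = −0.75 ln(1 − 0.163615) = −0.75 ln(0.836385)
  = −0.75 × (-0.178666) = 0.134000 substitutions/site.

0.134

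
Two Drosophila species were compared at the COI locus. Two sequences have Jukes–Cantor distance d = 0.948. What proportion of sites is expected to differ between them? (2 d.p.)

p = (3/4)(1 − e^(−4d/3)) = 0.75 × (1 − e^(-1.264)) = 0.75 × (1 − 0.282522) = 0.538109.

0.54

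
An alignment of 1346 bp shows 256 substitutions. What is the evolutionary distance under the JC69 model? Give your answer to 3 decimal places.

p = 256/1346 ≈ 0.190193.
d = −(3/4) ln(1 − 4p/3) = −0.75 ln(1 − 0.253591) = −0.75 ln(0.746409)
  = −0.75 × (-0.292482) = 0.219362 substitutions/site.

0.219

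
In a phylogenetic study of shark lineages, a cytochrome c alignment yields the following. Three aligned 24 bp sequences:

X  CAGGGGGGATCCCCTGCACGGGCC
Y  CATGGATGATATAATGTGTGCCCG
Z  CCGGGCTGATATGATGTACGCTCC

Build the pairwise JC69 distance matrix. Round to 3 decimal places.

d(X,Y) = 0.961, d(X,Z) = 0.608, d(Y,Z) = 0.441

X–Y: 13/24 sites differ → p ≈ 0.541667, d = −0.75 ln(1 − 0.722223) = 0.960702 ≈ 0.961.
X–Z: 10/24 sites differ → p ≈ 0.416667, d = −0.75 ln(1 − 0.555556) = 0.608198 ≈ 0.608.
Y–Z: 8/24 sites differ → p ≈ 0.333333, d = −0.75 ln(1 − 0.444444) = 0.440839 ≈ 0.441.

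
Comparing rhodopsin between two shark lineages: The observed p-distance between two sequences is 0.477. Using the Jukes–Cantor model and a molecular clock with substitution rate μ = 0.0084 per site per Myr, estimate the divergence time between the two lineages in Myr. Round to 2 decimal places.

d = −(3/4) ln(1 − 4p/3) = −0.75 ln(1 − 0.636) = −0.75 ln(0.364)
  = −0.75 × (-1.010601) = 0.757951 substitutions/site.
Under a molecular clock d = 2μt, so t = d/(2μ) = 0.757951 / (2 × 0.0084) = 45.12 Myr.

45.12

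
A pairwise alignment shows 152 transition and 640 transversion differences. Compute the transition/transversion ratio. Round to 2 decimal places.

0.24

R = 152/640 = 0.2375 ≈ 0.24 (to 2 d.p.).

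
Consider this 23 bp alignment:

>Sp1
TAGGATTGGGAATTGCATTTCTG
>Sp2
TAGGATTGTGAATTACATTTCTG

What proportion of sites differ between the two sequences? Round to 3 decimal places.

0.087

The sequences differ at 2 of 23 positions (sites 9, 15).
p = 2/23 = 0.086956… ≈ 0.087 (to 3 d.p.).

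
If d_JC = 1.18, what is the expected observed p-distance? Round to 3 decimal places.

0.594

p = (3/4)(1 − e^(−4d/3)) = 0.75 × (1 − e^(-1.573333)) = 0.75 × (1 − 0.207353) = 0.594485.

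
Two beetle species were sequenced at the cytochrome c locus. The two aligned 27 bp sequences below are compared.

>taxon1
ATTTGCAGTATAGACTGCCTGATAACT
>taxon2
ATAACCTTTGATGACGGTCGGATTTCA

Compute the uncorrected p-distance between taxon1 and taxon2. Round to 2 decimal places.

0.52

The sequences differ at 14 of 27 positions.
p = 14/27 = 0.518518… ≈ 0.52 (to 2 d.p.).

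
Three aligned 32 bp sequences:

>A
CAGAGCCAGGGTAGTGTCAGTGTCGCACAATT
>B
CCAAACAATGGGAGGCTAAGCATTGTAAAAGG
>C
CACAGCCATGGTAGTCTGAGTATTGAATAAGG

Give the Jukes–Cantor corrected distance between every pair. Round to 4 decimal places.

A–B: 16/32 sites differ → p = 0.5, d = −0.75 ln(1 − 0.666667) = 0.823960 ≈ 0.8240.
A–C: 10/32 sites differ → p = 0.3125, d = −0.75 ln(1 − 0.416667) = 0.404248 ≈ 0.4042.
B–C: 10/32 sites differ → p = 0.3125, d = −0.75 ln(1 − 0.416667) = 0.404248 ≈ 0.4042.

d(A,B) = 0.8240, d(A,C) = 0.4042, d(B,C) = 0.4042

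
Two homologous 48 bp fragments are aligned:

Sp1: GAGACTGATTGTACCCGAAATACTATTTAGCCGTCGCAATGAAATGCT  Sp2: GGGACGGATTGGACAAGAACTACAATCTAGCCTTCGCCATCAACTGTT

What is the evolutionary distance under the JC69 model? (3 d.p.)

0.336

The sequences differ at 13 of 48 sites, so p = 13/48 ≈ 0.270833.
d = −(3/4) ln(1 − 4p/3) = −0.75 ln(1 − 0.361111) = −0.75 ln(0.638889)
  = −0.75 × (-0.448025) = 0.336019 substitutions/site.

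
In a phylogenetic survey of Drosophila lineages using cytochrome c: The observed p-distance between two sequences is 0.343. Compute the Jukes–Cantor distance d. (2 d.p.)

d = −(3/4) ln(1 − 4p/3) = −0.75 ln(1 − 0.457333) = −0.75 ln(0.542667)
  = −0.75 × (-0.611259) = 0.458444 substitutions/site.

0.46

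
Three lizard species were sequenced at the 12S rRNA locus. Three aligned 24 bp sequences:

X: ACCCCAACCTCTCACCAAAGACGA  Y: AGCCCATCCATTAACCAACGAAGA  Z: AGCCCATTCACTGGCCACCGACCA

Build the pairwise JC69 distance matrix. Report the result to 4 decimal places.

d(X,Y) = 0.3694, d(X,Z) = 0.5199, d(Y,Z) = 0.3694

X–Y: 7/24 sites differ → p ≈ 0.291667, d = −0.75 ln(1 − 0.388889) = 0.369358 ≈ 0.3694.
X–Z: 9/24 sites differ → p = 0.375, d = −0.75 ln(1 − 0.5) = 0.519860 ≈ 0.5199.
Y–Z: 7/24 sites differ → p ≈ 0.291667, d = −0.75 ln(1 − 0.388889) = 0.369358 ≈ 0.3694.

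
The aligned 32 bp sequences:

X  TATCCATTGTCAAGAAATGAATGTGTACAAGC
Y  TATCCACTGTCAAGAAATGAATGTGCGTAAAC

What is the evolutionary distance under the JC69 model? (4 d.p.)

0.1752

The sequences differ at 5 of 32 sites (7, 26, 27, 28, 31), so p = 5/32 = 0.15625.
d = −(3/4) ln(1 − 4p/3) = −0.75 ln(1 − 0.208333) = −0.75 ln(0.791667)
  = −0.75 × (-0.233614) = 0.175211 substitutions/site.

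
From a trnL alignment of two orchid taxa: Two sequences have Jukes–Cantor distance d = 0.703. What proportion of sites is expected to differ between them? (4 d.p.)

p = (3/4)(1 − e^(−4d/3)) = 0.75 × (1 − e^(-0.937333)) = 0.75 × (1 − 0.391671) = 0.456247.

0.4562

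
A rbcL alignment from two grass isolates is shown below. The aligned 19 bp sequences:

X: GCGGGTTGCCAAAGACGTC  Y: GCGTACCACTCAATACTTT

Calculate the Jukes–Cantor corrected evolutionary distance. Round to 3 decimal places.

0.907

The sequences differ at 10 of 19 sites (4, 5, 6, 7, 8, 10, 11, 14, 17, 19), so p = 10/19 ≈ 0.526316.
d = −(3/4) ln(1 − 4p/3) = −0.75 ln(1 − 0.701755) = −0.75 ln(0.298245)
  = −0.75 × (-1.209840) = 0.907380 substitutions/site.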